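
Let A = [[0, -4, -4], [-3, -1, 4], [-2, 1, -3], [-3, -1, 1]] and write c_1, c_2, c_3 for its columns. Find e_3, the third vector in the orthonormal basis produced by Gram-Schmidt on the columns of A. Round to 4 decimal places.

e_1 = c_1/‖c_1‖ = (0, -3, -2, -3)/4.6904 = (0.0000, -0.6396, -0.4264, -0.6396).
r_{12} = e_1·c_2 = 0.8528.
u_2 = c_2 − 0.8528·e_1 = (-4.0000, -0.4545, 1.3636, -0.4545).
‖u_2‖ = 4.2747, so e_2 = (-0.9357, -0.1063, 0.3190, -0.1063).
r_{13} = e_1·c_3 = -1.9188; r_{23} = e_2·c_3 = 2.2543.
u_3 = c_3 + 1.9188·e_1 − 2.2543·e_2 = (-1.8905, 3.0124, -4.5373, 0.0124).
‖u_3‖ = 5.7651, so e_3 = (-0.3279, 0.5225, -0.7870, 0.0022).

e_3 = (-0.3279, 0.5225, -0.7870, 0.0022)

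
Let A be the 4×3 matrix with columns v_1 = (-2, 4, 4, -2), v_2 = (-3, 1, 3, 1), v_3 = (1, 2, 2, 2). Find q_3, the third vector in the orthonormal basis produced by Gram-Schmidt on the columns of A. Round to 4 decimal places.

v_1 = (-2, 4, 4, -2); ‖v_1‖ = 6.3246, so q_1 = (-0.3162, 0.6325, 0.6325, -0.3162).
q_1·v_2 = (-0.3162)·(-3) + 0.6325·1 + 0.6325·3 + (-0.3162)·1 = 3.1623.
u_2 = v_2 − 3.1623·q_1 = (-2.0000, -1.0000, 1.0000, 2.0000).
‖u_2‖ = 3.1623, so q_2 = (-0.6325, -0.3162, 0.3162, 0.6325).
q_1·v_3 = (-0.3162)·1 + 0.6325·2 + 0.6325·2 + (-0.3162)·2 = 1.5811; q_2·v_3 = (-0.6325)·1 + (-0.3162)·2 + 0.3162·2 + 0.6325·2 = 0.6325.
u_3 = v_3 − 1.5811·q_1 − 0.6325·q_2 = (1.9000, 1.2000, 0.8000, 2.1000).
‖u_3‖ = 3.1780, so q_3 = (0.5979, 0.3776, 0.2517, 0.6608).

q_3 = (0.5979, 0.3776, 0.2517, 0.6608)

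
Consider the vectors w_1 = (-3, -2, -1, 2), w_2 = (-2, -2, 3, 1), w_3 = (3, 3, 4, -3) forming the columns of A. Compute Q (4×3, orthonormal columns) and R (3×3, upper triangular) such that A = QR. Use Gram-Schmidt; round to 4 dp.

Q = [[-0.7071, -0.1361, -0.6457], [-0.4714, -0.2722, 0.7337], [-0.2357, 0.9526, 0.1174], [0.4714, 0.0000, -0.1761]], R = [[4.2426, 2.1213, -5.8926], [0.0000, 3.6742, 2.5856], [0.0000, 0.0000, 1.2620]]

w_1 = (-3, -2, -1, 2); ‖w_1‖ = 4.2426, so q_1 = (-0.7071, -0.4714, -0.2357, 0.4714).
q_1·w_2 = (-0.7071)·(-2) + (-0.4714)·(-2) + (-0.2357)·3 + 0.4714·1 = 2.1213.
u_2 = w_2 − 2.1213·q_1 = (-0.5000, -1.0000, 3.5000, 0.0000).
‖u_2‖ = 3.6742, so q_2 = (-0.1361, -0.2722, 0.9526, 0.0000).
q_1·w_3 = (-0.7071)·3 + (-0.4714)·3 + (-0.2357)·4 + 0.4714·(-3) = -5.8926; q_2·w_3 = (-0.1361)·3 + (-0.2722)·3 + 0.9526·4 + 0.0000·(-3) = 2.5856.
u_3 = w_3 + 5.8926·q_1 − 2.5856·q_2 = (-0.8148, 0.9259, 0.1481, -0.2222).
‖u_3‖ = 1.2620, so q_3 = (-0.6457, 0.7337, 0.1174, -0.1761).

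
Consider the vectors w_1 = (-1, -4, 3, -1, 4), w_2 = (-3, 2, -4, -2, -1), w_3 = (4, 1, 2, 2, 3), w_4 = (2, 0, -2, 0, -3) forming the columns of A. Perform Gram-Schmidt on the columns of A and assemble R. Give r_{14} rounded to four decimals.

r_{14} = -3.0500

w_1 = (-1, -4, 3, -1, 4); ‖w_1‖ = 6.5574, so e_1 = (-0.1525, -0.6100, 0.4575, -0.1525, 0.6100).
r_{14} = e_1·w_4 = -3.0500.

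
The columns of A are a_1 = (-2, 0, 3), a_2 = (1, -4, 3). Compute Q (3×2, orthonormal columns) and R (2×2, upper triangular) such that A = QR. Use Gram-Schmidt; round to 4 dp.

q_1 = a_1/‖a_1‖ = (-2, 0, 3)/3.6056 = (-0.5547, 0.0000, 0.8321).
r_{12} = q_1·a_2 = 1.9415.
u_2 = a_2 − 1.9415·q_1 = (2.0769, -4.0000, 1.3846).
‖u_2‖ = 4.7150, so q_2 = (0.4405, -0.8484, 0.2937).

Q = [[-0.5547, 0.4405], [0.0000, -0.8484], [0.8321, 0.2937]], R = [[3.6056, 1.9415], [0.0000, 4.7150]]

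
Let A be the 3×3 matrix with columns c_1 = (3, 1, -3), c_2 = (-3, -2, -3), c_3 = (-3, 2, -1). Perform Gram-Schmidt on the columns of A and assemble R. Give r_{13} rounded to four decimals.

r_{13} = -0.9177

c_1 = (3, 1, -3); ‖c_1‖ = 4.3589, so q_1 = (0.6882, 0.2294, -0.6882).
r_{13} = q_1·c_3 = -0.9177.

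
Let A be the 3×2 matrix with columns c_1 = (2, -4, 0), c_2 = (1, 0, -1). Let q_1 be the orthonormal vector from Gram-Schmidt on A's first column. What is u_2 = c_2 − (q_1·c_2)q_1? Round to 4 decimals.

c_1 = (2, -4, 0); ‖c_1‖ = 4.4721, so q_1 = (0.4472, -0.8944, 0.0000).
q_1·c_2 = 0.4472·1 + (-0.8944)·0 + 0.0000·(-1) = 0.4472.
u_2 = c_2 − 0.4472·q_1 = (0.8000, 0.4000, -1.0000).

u_2 = (0.8000, 0.4000, -1.0000)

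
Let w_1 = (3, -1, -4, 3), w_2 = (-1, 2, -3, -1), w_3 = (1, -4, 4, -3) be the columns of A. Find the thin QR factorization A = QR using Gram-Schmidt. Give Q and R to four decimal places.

Q = [[0.5071, -0.3521, 0.2740], [-0.1690, 0.5544, -0.5622], [-0.6761, -0.6668, -0.2162], [0.5071, -0.3521, -0.7497]], R = [[5.9161, 0.6761, -3.0426], [0.0000, 3.8135, -4.1806], [0.0000, 0.0000, 3.9071]]

w_1 = (3, -1, -4, 3); ‖w_1‖ = 5.9161, so q_1 = (0.5071, -0.1690, -0.6761, 0.5071).
q_1·w_2 = 0.5071·(-1) + (-0.1690)·2 + (-0.6761)·(-3) + 0.5071·(-1) = 0.6761.
u_2 = w_2 − 0.6761·q_1 = (-1.3429, 2.1143, -2.5429, -1.3429).
‖u_2‖ = 3.8135, so q_2 = (-0.3521, 0.5544, -0.6668, -0.3521).
q_1·w_3 = 0.5071·1 + (-0.1690)·(-4) + (-0.6761)·4 + 0.5071·(-3) = -3.0426; q_2·w_3 = (-0.3521)·1 + 0.5544·(-4) + (-0.6668)·4 + (-0.3521)·(-3) = -4.1806.
u_3 = w_3 + 3.0426·q_1 + 4.1806·q_2 = (1.0707, -2.1965, -0.8448, -2.9293).
‖u_3‖ = 3.9071, so q_3 = (0.2740, -0.5622, -0.2162, -0.7497).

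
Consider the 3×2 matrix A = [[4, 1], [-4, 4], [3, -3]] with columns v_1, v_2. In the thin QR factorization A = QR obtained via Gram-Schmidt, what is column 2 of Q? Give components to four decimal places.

e_2 = (0.7809, 0.4998, -0.3748)

e_1 = v_1/‖v_1‖ = (4, -4, 3)/6.4031 = (0.6247, -0.6247, 0.4685).
r_{12} = e_1·v_2 = -3.2796.
u_2 = v_2 + 3.2796·e_1 = (3.0488, 1.9512, -1.4634).
‖u_2‖ = 3.9043, so e_2 = (0.7809, 0.4998, -0.3748).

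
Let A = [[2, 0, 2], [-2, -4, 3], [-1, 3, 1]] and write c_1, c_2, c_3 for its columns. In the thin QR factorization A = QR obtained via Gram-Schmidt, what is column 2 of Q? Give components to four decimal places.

c_1 = (2, -2, -1); ‖c_1‖ = 3.0000, so e_1 = (0.6667, -0.6667, -0.3333).
e_1·c_2 = 0.6667·0 + (-0.6667)·(-4) + (-0.3333)·3 = 1.6667.
u_2 = c_2 − 1.6667·e_1 = (-1.1111, -2.8889, 3.5556).
‖u_2‖ = 4.7140, so e_2 = (-0.2357, -0.6128, 0.7542).

e_2 = (-0.2357, -0.6128, 0.7542)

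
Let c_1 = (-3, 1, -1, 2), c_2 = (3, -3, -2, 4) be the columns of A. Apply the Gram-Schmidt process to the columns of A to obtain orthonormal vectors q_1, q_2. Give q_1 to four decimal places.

q_1 = c_1/‖c_1‖ = (-3, 1, -1, 2)/3.8730 = (-0.7746, 0.2582, -0.2582, 0.5164).

q_1 = (-0.7746, 0.2582, -0.2582, 0.5164)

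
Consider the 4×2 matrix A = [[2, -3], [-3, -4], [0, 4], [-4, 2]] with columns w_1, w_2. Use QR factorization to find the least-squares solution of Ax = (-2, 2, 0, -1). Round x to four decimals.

w_1 = (2, -3, 0, -4); ‖w_1‖ = 5.3852, so e_1 = (0.3714, -0.5571, 0.0000, -0.7428).
e_1·w_2 = 0.3714·(-3) + (-0.5571)·(-4) + 0.0000·4 + (-0.7428)·2 = -0.3714.
u_2 = w_2 + 0.3714·e_1 = (-2.8621, -4.2069, 4.0000, 1.7241).
‖u_2‖ = 6.6979, so e_2 = (-0.4273, -0.6281, 0.5972, 0.2574).
Qᵀb = (-1.1142, -0.6590).
Back-substitute: x_2 = -0.6590/6.6979 = -0.0984.
x_1 = (-1.1142 + 0.3714·(-0.0984))/5.3852 = -0.2137.

x = (-0.2137, -0.0984)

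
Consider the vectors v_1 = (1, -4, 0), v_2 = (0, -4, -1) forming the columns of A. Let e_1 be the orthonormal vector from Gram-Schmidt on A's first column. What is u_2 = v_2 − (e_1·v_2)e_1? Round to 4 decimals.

u_2 = (-0.9412, -0.2353, -1.0000)

v_1 = (1, -4, 0); ‖v_1‖ = 4.1231, so e_1 = (0.2425, -0.9701, 0.0000).
e_1·v_2 = 0.2425·0 + (-0.9701)·(-4) + 0.0000·(-1) = 3.8806.
u_2 = v_2 − 3.8806·e_1 = (-0.9412, -0.2353, -1.0000).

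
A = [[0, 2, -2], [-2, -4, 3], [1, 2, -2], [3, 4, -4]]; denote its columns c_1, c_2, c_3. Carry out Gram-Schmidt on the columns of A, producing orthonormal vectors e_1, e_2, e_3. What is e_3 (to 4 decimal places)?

e_3 = (-0.4150, -0.7609, -0.2767, -0.4150)

c_1 = (0, -2, 1, 3); ‖c_1‖ = 3.7417, so e_1 = (0.0000, -0.5345, 0.2673, 0.8018).
e_1·c_2 = 0.0000·2 + (-0.5345)·(-4) + 0.2673·2 + 0.8018·4 = 5.8797.
u_2 = c_2 − 5.8797·e_1 = (2.0000, -0.8571, 0.4286, -0.7143).
‖u_2‖ = 2.3299, so e_2 = (0.8584, -0.3679, 0.1839, -0.3066).
e_1·c_3 = 0.0000·(-2) + (-0.5345)·3 + 0.2673·(-2) + 0.8018·(-4) = -5.3452; e_2·c_3 = 0.8584·(-2) + (-0.3679)·3 + 0.1839·(-2) + (-0.3066)·(-4) = -1.9620.
u_3 = c_3 + 5.3452·e_1 + 1.9620·e_2 = (-0.3158, -0.5789, -0.2105, -0.3158).
‖u_3‖ = 0.7609, so e_3 = (-0.4150, -0.7609, -0.2767, -0.4150).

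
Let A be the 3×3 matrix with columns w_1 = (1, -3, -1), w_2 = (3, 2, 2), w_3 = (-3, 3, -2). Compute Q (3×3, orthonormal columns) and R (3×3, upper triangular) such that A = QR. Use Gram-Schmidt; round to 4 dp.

Q = [[0.3015, 0.9002, 0.3143], [-0.9045, 0.1658, 0.3928], [-0.3015, 0.4027, -0.8642]], R = [[3.3166, -1.5076, -3.0151], [0.0000, 3.8376, -3.0085], [0.0000, 0.0000, 1.9642]]

w_1 = (1, -3, -1); ‖w_1‖ = 3.3166, so e_1 = (0.3015, -0.9045, -0.3015).
e_1·w_2 = 0.3015·3 + (-0.9045)·2 + (-0.3015)·2 = -1.5076.
u_2 = w_2 + 1.5076·e_1 = (3.4545, 0.6364, 1.5455).
‖u_2‖ = 3.8376, so e_2 = (0.9002, 0.1658, 0.4027).
e_1·w_3 = 0.3015·(-3) + (-0.9045)·3 + (-0.3015)·(-2) = -3.0151; e_2·w_3 = 0.9002·(-3) + 0.1658·3 + 0.4027·(-2) = -3.0085.
u_3 = w_3 + 3.0151·e_1 + 3.0085·e_2 = (0.6173, 0.7716, -1.6975).
‖u_3‖ = 1.9642, so e_3 = (0.3143, 0.3928, -0.8642).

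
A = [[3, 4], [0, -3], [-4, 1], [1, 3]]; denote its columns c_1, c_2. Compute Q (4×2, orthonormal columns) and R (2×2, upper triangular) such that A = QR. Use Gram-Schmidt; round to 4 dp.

q_1 = c_1/‖c_1‖ = (3, 0, -4, 1)/5.0990 = (0.5883, 0.0000, -0.7845, 0.1961).
r_{12} = q_1·c_2 = 2.1573.
u_2 = c_2 − 2.1573·q_1 = (2.7308, -3.0000, 2.6923, 2.5769).
‖u_2‖ = 5.5087, so q_2 = (0.4957, -0.5446, 0.4887, 0.4678).

Q = [[0.5883, 0.4957], [0.0000, -0.5446], [-0.7845, 0.4887], [0.1961, 0.4678]], R = [[5.0990, 2.1573], [0.0000, 5.5087]]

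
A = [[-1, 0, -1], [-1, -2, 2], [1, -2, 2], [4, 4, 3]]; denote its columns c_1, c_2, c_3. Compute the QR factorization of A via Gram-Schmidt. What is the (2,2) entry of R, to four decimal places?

r_{22} = 3.2444

e_1 = c_1/‖c_1‖ = (-1, -1, 1, 4)/4.3589 = (-0.2294, -0.2294, 0.2294, 0.9177).
r_{12} = e_1·c_2 = 3.6707.
u_2 = c_2 − 3.6707·e_1 = (0.8421, -1.1579, -2.8421, 0.6316).
r_{22} = ‖u_2‖ = 3.2444.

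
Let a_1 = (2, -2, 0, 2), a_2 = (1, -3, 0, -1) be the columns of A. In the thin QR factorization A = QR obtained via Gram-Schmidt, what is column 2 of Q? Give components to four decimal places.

e_1 = a_1/‖a_1‖ = (2, -2, 0, 2)/3.4641 = (0.5774, -0.5774, 0.0000, 0.5774).
r_{12} = e_1·a_2 = 1.7321.
u_2 = a_2 − 1.7321·e_1 = (0.0000, -2.0000, 0.0000, -2.0000).
‖u_2‖ = 2.8284, so e_2 = (0.0000, -0.7071, 0.0000, -0.7071).

e_2 = (0.0000, -0.7071, 0.0000, -0.7071)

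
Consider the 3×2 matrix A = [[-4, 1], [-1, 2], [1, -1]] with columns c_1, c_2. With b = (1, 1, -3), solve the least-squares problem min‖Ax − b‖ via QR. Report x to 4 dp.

e_1 = c_1/‖c_1‖ = (-4, -1, 1)/4.2426 = (-0.9428, -0.2357, 0.2357).
r_{12} = e_1·c_2 = -1.6499.
u_2 = c_2 + 1.6499·e_1 = (-0.5556, 1.6111, -0.6111).
‖u_2‖ = 1.8105, so e_2 = (-0.3069, 0.8899, -0.3375).
Qᵀb = (-1.8856, 1.5957).
Back-substitute: x_2 = 1.5957/1.8105 = 0.8814.
x_1 = (-1.8856 + 1.6499·0.8814)/4.2426 = -0.1017.

x = (-0.1017, 0.8814)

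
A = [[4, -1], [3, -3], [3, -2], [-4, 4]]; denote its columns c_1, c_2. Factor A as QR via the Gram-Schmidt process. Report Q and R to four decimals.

Q = [[0.5657, 0.7675], [0.4243, -0.3838], [0.4243, 0.0426], [-0.5657, 0.5117]], R = [[7.0711, -4.9497], [0.0000, 2.3452]]

c_1 = (4, 3, 3, -4); ‖c_1‖ = 7.0711, so q_1 = (0.5657, 0.4243, 0.4243, -0.5657).
q_1·c_2 = 0.5657·(-1) + 0.4243·(-3) + 0.4243·(-2) + (-0.5657)·4 = -4.9497.
u_2 = c_2 + 4.9497·q_1 = (1.8000, -0.9000, 0.1000, 1.2000).
‖u_2‖ = 2.3452, so q_2 = (0.7675, -0.3838, 0.0426, 0.5117).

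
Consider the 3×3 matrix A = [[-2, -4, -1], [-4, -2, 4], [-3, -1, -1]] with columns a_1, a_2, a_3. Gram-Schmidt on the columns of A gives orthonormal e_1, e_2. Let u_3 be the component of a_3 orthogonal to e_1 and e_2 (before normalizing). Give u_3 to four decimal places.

e_1 = a_1/‖a_1‖ = (-2, -4, -3)/5.3852 = (-0.3714, -0.7428, -0.5571).
r_{12} = e_1·a_2 = 3.5282.
u_2 = a_2 − 3.5282·e_1 = (-2.6897, 0.6207, 0.9655).
‖u_2‖ = 2.9243, so e_2 = (-0.9197, 0.2122, 0.3302).
r_{13} = e_1·a_3 = -2.0426; r_{23} = e_2·a_3 = 1.4386.
u_3 = a_3 + 2.0426·e_1 − 1.4386·e_2 = (-0.4355, 2.1774, -2.6129).

u_3 = (-0.4355, 2.1774, -2.6129)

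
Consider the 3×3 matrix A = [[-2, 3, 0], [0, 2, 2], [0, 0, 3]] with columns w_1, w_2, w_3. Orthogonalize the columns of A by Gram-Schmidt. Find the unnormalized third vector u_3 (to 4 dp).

u_3 = (0.0000, 0.0000, 3.0000)

e_1 = w_1/‖w_1‖ = (-2, 0, 0)/2.0000 = (-1.0000, 0.0000, 0.0000).
r_{12} = e_1·w_2 = -3.0000.
u_2 = w_2 + 3.0000·e_1 = (0.0000, 2.0000, 0.0000).
‖u_2‖ = 2.0000, so e_2 = (0.0000, 1.0000, 0.0000).
r_{13} = e_1·w_3 = 0.0000; r_{23} = e_2·w_3 = 2.0000.
u_3 = w_3 + 0.0000·e_1 − 2.0000·e_2 = (0.0000, 0.0000, 3.0000).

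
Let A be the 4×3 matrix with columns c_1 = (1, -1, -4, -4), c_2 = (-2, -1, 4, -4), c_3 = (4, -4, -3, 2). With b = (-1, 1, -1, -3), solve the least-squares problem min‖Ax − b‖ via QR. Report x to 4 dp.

x = (0.5485, 0.0071, -0.3869)

q_1 = c_1/‖c_1‖ = (1, -1, -4, -4)/5.8310 = (0.1715, -0.1715, -0.6860, -0.6860).
r_{12} = q_1·c_2 = -0.1715.
u_2 = c_2 + 0.1715·q_1 = (-1.9706, -1.0294, 3.8824, -4.1176).
‖u_2‖ = 6.0803, so q_2 = (-0.3241, -0.1693, 0.6385, -0.6772).
r_{13} = q_1·c_3 = 2.0580; r_{23} = q_2·c_3 = -3.8891.
u_3 = c_3 − 2.0580·q_1 + 3.8891·q_2 = (2.3866, -4.3055, 0.8950, 0.7780).
‖u_3‖ = 5.0636, so q_3 = (0.4713, -0.8503, 0.1768, 0.1537).
Qᵀb = (2.4010, 1.5479, -1.9593).
Back-substitute: x_3 = -1.9593/5.0636 = -0.3869.
x_2 = (1.5479 + 3.8891·(-0.3869))/6.0803 = 0.0071.
x_1 = (2.4010 + 0.1715·0.0071 − 2.0580·(-0.3869))/5.8310 = 0.5485.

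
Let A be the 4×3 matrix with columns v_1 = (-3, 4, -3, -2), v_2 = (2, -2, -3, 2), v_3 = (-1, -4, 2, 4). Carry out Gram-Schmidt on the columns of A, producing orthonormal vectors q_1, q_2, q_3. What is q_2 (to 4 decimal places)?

q_1 = v_1/‖v_1‖ = (-3, 4, -3, -2)/6.1644 = (-0.4867, 0.6489, -0.4867, -0.3244).
r_{12} = q_1·v_2 = -1.4600.
u_2 = v_2 + 1.4600·q_1 = (1.2895, -1.0526, -3.7105, 1.5263).
‖u_2‖ = 4.3438, so q_2 = (0.2969, -0.2423, -0.8542, 0.3514).

q_2 = (0.2969, -0.2423, -0.8542, 0.3514)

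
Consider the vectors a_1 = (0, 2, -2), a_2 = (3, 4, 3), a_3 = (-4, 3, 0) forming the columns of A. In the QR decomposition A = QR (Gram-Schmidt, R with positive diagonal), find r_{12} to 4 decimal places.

r_{12} = 0.7071

q_1 = a_1/‖a_1‖ = (0, 2, -2)/2.8284 = (0.0000, 0.7071, -0.7071).
r_{12} = q_1·a_2 = 0.7071.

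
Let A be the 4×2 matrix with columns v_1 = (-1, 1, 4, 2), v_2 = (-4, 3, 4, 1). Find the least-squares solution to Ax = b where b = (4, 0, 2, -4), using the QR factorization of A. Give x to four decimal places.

v_1 = (-1, 1, 4, 2); ‖v_1‖ = 4.6904, so q_1 = (-0.2132, 0.2132, 0.8528, 0.4264).
q_1·v_2 = (-0.2132)·(-4) + 0.2132·3 + 0.8528·4 + 0.4264·1 = 5.3300.
u_2 = v_2 − 5.3300·q_1 = (-2.8636, 1.8636, -0.5455, -1.2727).
‖u_2‖ = 3.6866, so q_2 = (-0.7768, 0.5055, -0.1480, -0.3452).
Qᵀb = (-0.8528, -2.0221).
Back-substitute: x_2 = -2.0221/3.6866 = -0.5485.
x_1 = (-0.8528 − 5.3300·(-0.5485))/4.6904 = 0.4415.

x = (0.4415, -0.5485)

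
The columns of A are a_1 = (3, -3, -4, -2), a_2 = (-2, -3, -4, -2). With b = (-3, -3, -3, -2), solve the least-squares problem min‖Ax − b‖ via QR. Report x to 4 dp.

x = (-0.2552, 1.1172)

q_1 = a_1/‖a_1‖ = (3, -3, -4, -2)/6.1644 = (0.4867, -0.4867, -0.6489, -0.3244).
r_{12} = q_1·a_2 = 3.7311.
u_2 = a_2 − 3.7311·q_1 = (-3.8158, -1.1842, -1.5789, -0.7895).
‖u_2‖ = 4.3679, so q_2 = (-0.8736, -0.2711, -0.3615, -0.1807).
Qᵀb = (2.5955, 4.8800).
Back-substitute: x_2 = 4.8800/4.3679 = 1.1172.
x_1 = (2.5955 − 3.7311·1.1172)/6.1644 = -0.2552.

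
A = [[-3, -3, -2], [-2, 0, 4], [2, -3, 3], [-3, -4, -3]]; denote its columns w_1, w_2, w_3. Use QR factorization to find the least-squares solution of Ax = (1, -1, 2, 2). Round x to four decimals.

w_1 = (-3, -2, 2, -3); ‖w_1‖ = 5.0990, so e_1 = (-0.5883, -0.3922, 0.3922, -0.5883).
e_1·w_2 = (-0.5883)·(-3) + (-0.3922)·0 + 0.3922·(-3) + (-0.5883)·(-4) = 2.9417.
u_2 = w_2 − 2.9417·e_1 = (-1.2692, 1.1538, -4.1538, -2.2692).
‖u_2‖ = 5.0345, so e_2 = (-0.2521, 0.2292, -0.8251, -0.4507).
e_1·w_3 = (-0.5883)·(-2) + (-0.3922)·4 + 0.3922·3 + (-0.5883)·(-3) = 2.5495; e_2·w_3 = (-0.2521)·(-2) + 0.2292·4 + (-0.8251)·3 + (-0.4507)·(-3) = 0.2979.
u_3 = w_3 − 2.5495·e_1 − 0.2979·e_2 = (-0.4249, 4.9317, 2.2458, -1.3657).
‖u_3‖ = 5.6046, so e_3 = (-0.0758, 0.8799, 0.4007, -0.2437).
Qᵀb = (-0.5883, -3.0329, -0.6417).
Back-substitute: x_3 = -0.6417/5.6046 = -0.1145.
x_2 = (-3.0329 − 0.2979·(-0.1145))/5.0345 = -0.5957.
x_1 = (-0.5883 − 2.9417·(-0.5957) − 2.5495·(-0.1145))/5.0990 = 0.2855.

x = (0.2855, -0.5957, -0.1145)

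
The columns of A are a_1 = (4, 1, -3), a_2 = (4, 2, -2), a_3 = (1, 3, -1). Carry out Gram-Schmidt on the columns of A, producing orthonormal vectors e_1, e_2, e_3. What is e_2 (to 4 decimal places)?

e_1 = a_1/‖a_1‖ = (4, 1, -3)/5.0990 = (0.7845, 0.1961, -0.5883).
r_{12} = e_1·a_2 = 4.7068.
u_2 = a_2 − 4.7068·e_1 = (0.3077, 1.0769, 0.7692).
‖u_2‖ = 1.3587, so e_2 = (0.2265, 0.7926, 0.5661).

e_2 = (0.2265, 0.7926, 0.5661)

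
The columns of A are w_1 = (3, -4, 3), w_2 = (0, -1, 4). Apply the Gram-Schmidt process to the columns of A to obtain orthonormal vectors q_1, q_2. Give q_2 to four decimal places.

q_2 = (-0.4587, 0.2867, 0.8410)

w_1 = (3, -4, 3); ‖w_1‖ = 5.8310, so q_1 = (0.5145, -0.6860, 0.5145).
q_1·w_2 = 0.5145·0 + (-0.6860)·(-1) + 0.5145·4 = 2.7440.
u_2 = w_2 − 2.7440·q_1 = (-1.4118, 0.8824, 2.5882).
‖u_2‖ = 3.0774, so q_2 = (-0.4587, 0.2867, 0.8410).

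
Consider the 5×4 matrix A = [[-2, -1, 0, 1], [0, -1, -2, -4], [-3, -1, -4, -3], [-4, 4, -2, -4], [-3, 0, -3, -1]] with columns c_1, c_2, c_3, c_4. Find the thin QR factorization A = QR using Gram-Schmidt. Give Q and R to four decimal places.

e_1 = c_1/‖c_1‖ = (-2, 0, -3, -4, -3)/6.1644 = (-0.3244, 0.0000, -0.4867, -0.6489, -0.4867).
r_{12} = e_1·c_2 = -1.7844.
u_2 = c_2 + 1.7844·e_1 = (-1.5789, -1.0000, -1.8684, 2.8421, -0.8684).
‖u_2‖ = 3.9769, so e_2 = (-0.3970, -0.2515, -0.4698, 0.7147, -0.2184).
r_{13} = e_1·c_3 = 4.7044; r_{23} = e_2·c_3 = 1.6080.
u_3 = c_3 − 4.7044·e_1 − 1.6080·e_2 = (2.1647, -1.5957, -0.9551, -0.0965, -0.3594).
‖u_3‖ = 2.8780, so e_3 = (0.7522, -0.5544, -0.3319, -0.0335, -0.1249).
r_{14} = e_1·c_4 = 4.2178; r_{24} = e_2·c_4 = -0.6220; r_{34} = e_3·c_4 = 4.2245.
u_4 = c_4 − 4.2178·e_1 + 0.6220·e_2 − 4.2245·e_3 = (-1.0560, -1.8142, 0.1623, -0.6770, 1.4444).
‖u_4‖ = 2.6415, so e_4 = (-0.3998, -0.6868, 0.0614, -0.2563, 0.5468).

Q = [[-0.3244, -0.3970, 0.7522, -0.3998], [0.0000, -0.2515, -0.5544, -0.6868], [-0.4867, -0.4698, -0.3319, 0.0614], [-0.6489, 0.7147, -0.0335, -0.2563], [-0.4867, -0.2184, -0.1249, 0.5468]], R = [[6.1644, -1.7844, 4.7044, 4.2178], [0.0000, 3.9769, 1.6080, -0.6220], [0.0000, 0.0000, 2.8780, 4.2245], [0.0000, 0.0000, 0.0000, 2.6415]]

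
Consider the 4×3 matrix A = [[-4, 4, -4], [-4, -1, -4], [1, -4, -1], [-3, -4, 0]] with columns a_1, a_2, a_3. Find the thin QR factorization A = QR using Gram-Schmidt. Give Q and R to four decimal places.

Q = [[-0.6172, 0.5190, -0.2169], [-0.6172, -0.1981, -0.3845], [0.1543, -0.5600, -0.6920], [-0.4629, -0.6146, 0.5712]], R = [[6.4807, -0.6172, 4.7834], [0.0000, 6.9727, -0.7239], [0.0000, 0.0000, 3.0976]]

e_1 = a_1/‖a_1‖ = (-4, -4, 1, -3)/6.4807 = (-0.6172, -0.6172, 0.1543, -0.4629).
r_{12} = e_1·a_2 = -0.6172.
u_2 = a_2 + 0.6172·e_1 = (3.6190, -1.3810, -3.9048, -4.2857).
‖u_2‖ = 6.9727, so e_2 = (0.5190, -0.1981, -0.5600, -0.6146).
r_{13} = e_1·a_3 = 4.7834; r_{23} = e_2·a_3 = -0.7239.
u_3 = a_3 − 4.7834·e_1 + 0.7239·e_2 = (-0.6719, -1.1910, -2.1435, 1.7693).
‖u_3‖ = 3.0976, so e_3 = (-0.2169, -0.3845, -0.6920, 0.5712).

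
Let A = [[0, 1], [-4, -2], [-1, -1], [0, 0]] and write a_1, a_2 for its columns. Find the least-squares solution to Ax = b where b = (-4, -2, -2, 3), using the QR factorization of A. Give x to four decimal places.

x = (2.0000, -2.6667)

e_1 = a_1/‖a_1‖ = (0, -4, -1, 0)/4.1231 = (0.0000, -0.9701, -0.2425, 0.0000).
r_{12} = e_1·a_2 = 2.1828.
u_2 = a_2 − 2.1828·e_1 = (1.0000, 0.1176, -0.4706, 0.0000).
‖u_2‖ = 1.1114, so e_2 = (0.8997, 0.1059, -0.4234, 0.0000).
Qᵀb = (2.4254, -2.9638).
Back-substitute: x_2 = -2.9638/1.1114 = -2.6667.
x_1 = (2.4254 − 2.1828·(-2.6667))/4.1231 = 2.0000.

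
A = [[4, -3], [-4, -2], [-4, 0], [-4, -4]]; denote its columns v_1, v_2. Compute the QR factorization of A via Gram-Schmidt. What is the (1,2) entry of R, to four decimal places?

v_1 = (4, -4, -4, -4); ‖v_1‖ = 8.0000, so e_1 = (0.5000, -0.5000, -0.5000, -0.5000).
r_{12} = e_1·v_2 = 1.5000.

r_{12} = 1.5000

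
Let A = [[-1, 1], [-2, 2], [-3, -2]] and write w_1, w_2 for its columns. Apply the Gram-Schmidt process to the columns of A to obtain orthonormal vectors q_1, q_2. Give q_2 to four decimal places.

q_2 = (0.3586, 0.7171, -0.5976)

w_1 = (-1, -2, -3); ‖w_1‖ = 3.7417, so q_1 = (-0.2673, -0.5345, -0.8018).
q_1·w_2 = (-0.2673)·1 + (-0.5345)·2 + (-0.8018)·(-2) = 0.2673.
u_2 = w_2 − 0.2673·q_1 = (1.0714, 2.1429, -1.7857).
‖u_2‖ = 2.9881, so q_2 = (0.3586, 0.7171, -0.5976).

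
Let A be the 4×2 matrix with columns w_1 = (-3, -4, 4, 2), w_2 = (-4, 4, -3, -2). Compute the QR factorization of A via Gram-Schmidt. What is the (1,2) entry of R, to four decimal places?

r_{12} = -2.9814

w_1 = (-3, -4, 4, 2); ‖w_1‖ = 6.7082, so q_1 = (-0.4472, -0.5963, 0.5963, 0.2981).
r_{12} = q_1·w_2 = -2.9814.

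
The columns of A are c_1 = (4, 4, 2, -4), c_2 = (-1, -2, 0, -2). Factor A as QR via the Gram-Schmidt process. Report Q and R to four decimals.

Q = [[0.5547, -0.2348], [0.5547, -0.5740], [0.2774, 0.0522], [-0.5547, -0.7827]], R = [[7.2111, -0.5547], [0.0000, 2.9483]]

c_1 = (4, 4, 2, -4); ‖c_1‖ = 7.2111, so q_1 = (0.5547, 0.5547, 0.2774, -0.5547).
q_1·c_2 = 0.5547·(-1) + 0.5547·(-2) + 0.2774·0 + (-0.5547)·(-2) = -0.5547.
u_2 = c_2 + 0.5547·q_1 = (-0.6923, -1.6923, 0.1538, -2.3077).
‖u_2‖ = 2.9483, so q_2 = (-0.2348, -0.5740, 0.0522, -0.7827).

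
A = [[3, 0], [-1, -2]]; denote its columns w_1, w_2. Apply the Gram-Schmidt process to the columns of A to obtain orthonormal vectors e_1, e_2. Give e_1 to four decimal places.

e_1 = w_1/‖w_1‖ = (3, -1)/3.1623 = (0.9487, -0.3162).

e_1 = (0.9487, -0.3162)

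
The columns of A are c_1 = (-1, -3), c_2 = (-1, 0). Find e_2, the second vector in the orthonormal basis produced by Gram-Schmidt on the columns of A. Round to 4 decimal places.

c_1 = (-1, -3); ‖c_1‖ = 3.1623, so e_1 = (-0.3162, -0.9487).
e_1·c_2 = (-0.3162)·(-1) + (-0.9487)·0 = 0.3162.
u_2 = c_2 − 0.3162·e_1 = (-0.9000, 0.3000).
‖u_2‖ = 0.9487, so e_2 = (-0.9487, 0.3162).

e_2 = (-0.9487, 0.3162)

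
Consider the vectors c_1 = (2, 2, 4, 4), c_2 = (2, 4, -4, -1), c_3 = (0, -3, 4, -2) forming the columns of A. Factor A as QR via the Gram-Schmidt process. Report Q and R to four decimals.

Q = [[0.3162, 0.4034, 0.5075], [0.3162, 0.7395, 0.0254], [0.6325, -0.5378, 0.4610], [0.6325, -0.0336, -0.7275]], R = [[6.3246, -1.2649, 0.3162], [0.0000, 5.9498, -4.3027], [0.0000, 0.0000, 3.2229]]

q_1 = c_1/‖c_1‖ = (2, 2, 4, 4)/6.3246 = (0.3162, 0.3162, 0.6325, 0.6325).
r_{12} = q_1·c_2 = -1.2649.
u_2 = c_2 + 1.2649·q_1 = (2.4000, 4.4000, -3.2000, -0.2000).
‖u_2‖ = 5.9498, so q_2 = (0.4034, 0.7395, -0.5378, -0.0336).
r_{13} = q_1·c_3 = 0.3162; r_{23} = q_2·c_3 = -4.3027.
u_3 = c_3 − 0.3162·q_1 + 4.3027·q_2 = (1.6356, 0.0819, 1.4859, -2.3446).
‖u_3‖ = 3.2229, so q_3 = (0.5075, 0.0254, 0.4610, -0.7275).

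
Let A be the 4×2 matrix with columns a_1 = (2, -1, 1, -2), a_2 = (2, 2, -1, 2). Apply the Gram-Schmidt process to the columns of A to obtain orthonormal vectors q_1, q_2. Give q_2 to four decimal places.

a_1 = (2, -1, 1, -2); ‖a_1‖ = 3.1623, so q_1 = (0.6325, -0.3162, 0.3162, -0.6325).
q_1·a_2 = 0.6325·2 + (-0.3162)·2 + 0.3162·(-1) + (-0.6325)·2 = -0.9487.
u_2 = a_2 + 0.9487·q_1 = (2.6000, 1.7000, -0.7000, 1.4000).
‖u_2‖ = 3.4785, so q_2 = (0.7474, 0.4887, -0.2012, 0.4025).

q_2 = (0.7474, 0.4887, -0.2012, 0.4025)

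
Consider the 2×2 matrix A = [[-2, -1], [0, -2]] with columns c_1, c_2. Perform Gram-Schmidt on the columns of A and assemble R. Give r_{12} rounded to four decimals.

r_{12} = 1.0000

c_1 = (-2, 0); ‖c_1‖ = 2.0000, so q_1 = (-1.0000, 0.0000).
r_{12} = q_1·c_2 = 1.0000.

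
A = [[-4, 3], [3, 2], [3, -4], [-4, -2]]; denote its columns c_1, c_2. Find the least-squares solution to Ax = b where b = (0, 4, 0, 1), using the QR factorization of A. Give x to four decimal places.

x = (0.2090, 0.2452)

c_1 = (-4, 3, 3, -4); ‖c_1‖ = 7.0711, so q_1 = (-0.5657, 0.4243, 0.4243, -0.5657).
q_1·c_2 = (-0.5657)·3 + 0.4243·2 + 0.4243·(-4) + (-0.5657)·(-2) = -1.4142.
u_2 = c_2 + 1.4142·q_1 = (2.2000, 2.6000, -3.4000, -2.8000).
‖u_2‖ = 5.5678, so q_2 = (0.3951, 0.4670, -0.6107, -0.5029).
Qᵀb = (1.1314, 1.3650).
Back-substitute: x_2 = 1.3650/5.5678 = 0.2452.
x_1 = (1.1314 + 1.4142·0.2452)/7.0711 = 0.2090.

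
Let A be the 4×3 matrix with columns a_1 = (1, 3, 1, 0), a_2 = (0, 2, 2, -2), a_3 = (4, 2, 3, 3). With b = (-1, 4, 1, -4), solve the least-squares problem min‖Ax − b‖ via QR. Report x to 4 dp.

x = (1.1254, 0.9554, -0.6172)

a_1 = (1, 3, 1, 0); ‖a_1‖ = 3.3166, so e_1 = (0.3015, 0.9045, 0.3015, 0.0000).
e_1·a_2 = 0.3015·0 + 0.9045·2 + 0.3015·2 + 0.0000·(-2) = 2.4121.
u_2 = a_2 − 2.4121·e_1 = (-0.7273, -0.1818, 1.2727, -2.0000).
‖u_2‖ = 2.4863, so e_2 = (-0.2925, -0.0731, 0.5119, -0.8044).
e_1·a_3 = 0.3015·4 + 0.9045·2 + 0.3015·3 + 0.0000·3 = 3.9196; e_2·a_3 = (-0.2925)·4 + (-0.0731)·2 + 0.5119·3 + (-0.8044)·3 = -2.1938.
u_3 = a_3 − 3.9196·e_1 + 2.1938·e_2 = (2.1765, -1.7059, 2.9412, 1.2353).
‖u_3‖ = 4.2218, so e_3 = (0.5155, -0.4041, 0.6967, 0.2926).
Qᵀb = (3.6181, 3.7295, -2.6055).
Back-substitute: x_3 = -2.6055/4.2218 = -0.6172.
x_2 = (3.7295 + 2.1938·(-0.6172))/2.4863 = 0.9554.
x_1 = (3.6181 − 2.4121·0.9554 − 3.9196·(-0.6172))/3.3166 = 1.1254.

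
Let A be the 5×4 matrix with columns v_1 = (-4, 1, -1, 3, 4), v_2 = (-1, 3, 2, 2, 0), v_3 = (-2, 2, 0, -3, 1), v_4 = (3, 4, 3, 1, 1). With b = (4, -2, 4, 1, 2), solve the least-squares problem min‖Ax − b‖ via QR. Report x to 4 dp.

v_1 = (-4, 1, -1, 3, 4); ‖v_1‖ = 6.5574, so e_1 = (-0.6100, 0.1525, -0.1525, 0.4575, 0.6100).
e_1·v_2 = (-0.6100)·(-1) + 0.1525·3 + (-0.1525)·2 + 0.4575·2 + 0.6100·0 = 1.6775.
u_2 = v_2 − 1.6775·e_1 = (0.0233, 2.7442, 2.2558, 1.2326, -1.0233).
‖u_2‖ = 3.8969, so e_2 = (0.0060, 0.7042, 0.5789, 0.3163, -0.2626).
e_1·v_3 = (-0.6100)·(-2) + 0.1525·2 + (-0.1525)·0 + 0.4575·(-3) + 0.6100·1 = 0.7625; e_2·v_3 = 0.0060·(-2) + 0.7042·2 + 0.5789·0 + 0.3163·(-3) + (-0.2626)·1 = 0.1850.
u_3 = v_3 − 0.7625·e_1 − 0.1850·e_2 = (-1.5360, 1.7534, 0.0092, -3.4074, 0.5835).
‖u_3‖ = 4.1695, so e_3 = (-0.3684, 0.4205, 0.0022, -0.8172, 0.1399).
e_1·v_4 = (-0.6100)·3 + 0.1525·4 + (-0.1525)·3 + 0.4575·1 + 0.6100·1 = -0.6100; e_2·v_4 = 0.0060·3 + 0.7042·4 + 0.5789·3 + 0.3163·1 + (-0.2626)·1 = 4.6250; e_3·v_4 = (-0.3684)·3 + 0.4205·4 + 0.0022·3 + (-0.8172)·1 + 0.1399·1 = -0.0937.
u_4 = v_4 + 0.6100·e_1 − 4.6250·e_2 + 0.0937·e_3 = (2.5658, 0.8755, 0.2299, -0.2603, 2.5996).
‖u_4‖ = 3.7721, so e_4 = (0.6802, 0.2321, 0.0610, -0.0690, 0.6892).
Qᵀb = (-1.6775, 0.7221, -2.8432, 3.8098).
Back-substitute: x_4 = 3.8098/3.7721 = 1.0100.
x_3 = (-2.8432 + 0.0937·1.0100)/4.1695 = -0.6592.
x_2 = (0.7221 − 0.1850·(-0.6592) − 4.6250·1.0100)/3.8969 = -0.9821.
x_1 = (-1.6775 − 1.6775·(-0.9821) − 0.7625·(-0.6592) + 0.6100·1.0100)/6.5574 = 0.1660.

x = (0.1660, -0.9821, -0.6592, 1.0100)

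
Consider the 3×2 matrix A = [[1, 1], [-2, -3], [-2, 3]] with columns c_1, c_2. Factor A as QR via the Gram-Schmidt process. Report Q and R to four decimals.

Q = [[0.3333, 0.2045], [-0.6667, -0.6391], [-0.6667, 0.7414]], R = [[3.0000, 0.3333], [0.0000, 4.3461]]

c_1 = (1, -2, -2); ‖c_1‖ = 3.0000, so q_1 = (0.3333, -0.6667, -0.6667).
q_1·c_2 = 0.3333·1 + (-0.6667)·(-3) + (-0.6667)·3 = 0.3333.
u_2 = c_2 − 0.3333·q_1 = (0.8889, -2.7778, 3.2222).
‖u_2‖ = 4.3461, so q_2 = (0.2045, -0.6391, 0.7414).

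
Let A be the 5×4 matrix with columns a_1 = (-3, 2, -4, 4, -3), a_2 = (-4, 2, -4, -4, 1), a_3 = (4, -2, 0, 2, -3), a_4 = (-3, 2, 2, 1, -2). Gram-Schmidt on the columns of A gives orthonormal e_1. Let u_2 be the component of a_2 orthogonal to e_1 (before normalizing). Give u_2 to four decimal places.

u_2 = (-3.2778, 1.5185, -3.0370, -4.9630, 1.7222)

a_1 = (-3, 2, -4, 4, -3); ‖a_1‖ = 7.3485, so e_1 = (-0.4082, 0.2722, -0.5443, 0.5443, -0.4082).
e_1·a_2 = (-0.4082)·(-4) + 0.2722·2 + (-0.5443)·(-4) + 0.5443·(-4) + (-0.4082)·1 = 1.7691.
u_2 = a_2 − 1.7691·e_1 = (-3.2778, 1.5185, -3.0370, -4.9630, 1.7222).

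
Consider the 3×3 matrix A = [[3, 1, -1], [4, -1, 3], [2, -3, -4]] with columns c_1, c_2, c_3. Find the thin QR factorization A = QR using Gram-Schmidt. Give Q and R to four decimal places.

c_1 = (3, 4, 2); ‖c_1‖ = 5.3852, so q_1 = (0.5571, 0.7428, 0.3714).
q_1·c_2 = 0.5571·1 + 0.7428·(-1) + 0.3714·(-3) = -1.2999.
u_2 = c_2 + 1.2999·q_1 = (1.7241, -0.0345, -2.5172).
‖u_2‖ = 3.0513, so q_2 = (0.5651, -0.0113, -0.8250).
q_1·c_3 = 0.5571·(-1) + 0.7428·3 + 0.3714·(-4) = 0.1857; q_2·c_3 = 0.5651·(-1) + (-0.0113)·3 + (-0.8250)·(-4) = 2.7010.
u_3 = c_3 − 0.1857·q_1 − 2.7010·q_2 = (-2.6296, 2.8926, -1.8407).
‖u_3‖ = 4.3209, so q_3 = (-0.6086, 0.6694, -0.4260).

Q = [[0.5571, 0.5651, -0.6086], [0.7428, -0.0113, 0.6694], [0.3714, -0.8250, -0.4260]], R = [[5.3852, -1.2999, 0.1857], [0.0000, 3.0513, 2.7010], [0.0000, 0.0000, 4.3209]]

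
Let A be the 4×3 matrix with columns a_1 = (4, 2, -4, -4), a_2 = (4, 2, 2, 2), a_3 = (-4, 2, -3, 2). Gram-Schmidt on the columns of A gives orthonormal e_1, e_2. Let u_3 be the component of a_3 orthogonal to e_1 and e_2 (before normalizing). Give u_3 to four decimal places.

u_3 = (-1.6000, 3.2000, -2.5000, 2.5000)

a_1 = (4, 2, -4, -4); ‖a_1‖ = 7.2111, so e_1 = (0.5547, 0.2774, -0.5547, -0.5547).
e_1·a_2 = 0.5547·4 + 0.2774·2 + (-0.5547)·2 + (-0.5547)·2 = 0.5547.
u_2 = a_2 − 0.5547·e_1 = (3.6923, 1.8462, 2.3077, 2.3077).
‖u_2‖ = 5.2623, so e_2 = (0.7016, 0.3508, 0.4385, 0.4385).
e_1·a_3 = 0.5547·(-4) + 0.2774·2 + (-0.5547)·(-3) + (-0.5547)·2 = -1.1094; e_2·a_3 = 0.7016·(-4) + 0.3508·2 + 0.4385·(-3) + 0.4385·2 = -2.5435.
u_3 = a_3 + 1.1094·e_1 + 2.5435·e_2 = (-1.6000, 3.2000, -2.5000, 2.5000).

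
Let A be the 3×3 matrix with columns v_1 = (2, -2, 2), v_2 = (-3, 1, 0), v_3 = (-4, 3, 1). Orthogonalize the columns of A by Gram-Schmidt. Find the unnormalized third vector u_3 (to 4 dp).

u_3 = (0.5000, 1.5000, 1.0000)

q_1 = v_1/‖v_1‖ = (2, -2, 2)/3.4641 = (0.5774, -0.5774, 0.5774).
r_{12} = q_1·v_2 = -2.3094.
u_2 = v_2 + 2.3094·q_1 = (-1.6667, -0.3333, 1.3333).
‖u_2‖ = 2.1602, so q_2 = (-0.7715, -0.1543, 0.6172).
r_{13} = q_1·v_3 = -3.4641; r_{23} = q_2·v_3 = 3.2404.
u_3 = v_3 + 3.4641·q_1 − 3.2404·q_2 = (0.5000, 1.5000, 1.0000).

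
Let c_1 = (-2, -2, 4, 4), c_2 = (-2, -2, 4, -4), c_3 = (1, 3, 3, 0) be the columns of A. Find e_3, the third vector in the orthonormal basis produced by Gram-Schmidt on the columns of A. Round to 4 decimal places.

e_3 = (0.3114, 0.7785, 0.5449, 0.0000)

c_1 = (-2, -2, 4, 4); ‖c_1‖ = 6.3246, so e_1 = (-0.3162, -0.3162, 0.6325, 0.6325).
e_1·c_2 = (-0.3162)·(-2) + (-0.3162)·(-2) + 0.6325·4 + 0.6325·(-4) = 1.2649.
u_2 = c_2 − 1.2649·e_1 = (-1.6000, -1.6000, 3.2000, -4.8000).
‖u_2‖ = 6.1968, so e_2 = (-0.2582, -0.2582, 0.5164, -0.7746).
e_1·c_3 = (-0.3162)·1 + (-0.3162)·3 + 0.6325·3 + 0.6325·0 = 0.6325; e_2·c_3 = (-0.2582)·1 + (-0.2582)·3 + 0.5164·3 + (-0.7746)·0 = 0.5164.
u_3 = c_3 − 0.6325·e_1 − 0.5164·e_2 = (1.3333, 3.3333, 2.3333, 0.0000).
‖u_3‖ = 4.2817, so e_3 = (0.3114, 0.7785, 0.5449, 0.0000).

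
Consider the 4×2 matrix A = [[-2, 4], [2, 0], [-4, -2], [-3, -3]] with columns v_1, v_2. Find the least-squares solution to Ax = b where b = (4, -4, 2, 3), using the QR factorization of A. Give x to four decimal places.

v_1 = (-2, 2, -4, -3); ‖v_1‖ = 5.7446, so e_1 = (-0.3482, 0.3482, -0.6963, -0.5222).
e_1·v_2 = (-0.3482)·4 + 0.3482·0 + (-0.6963)·(-2) + (-0.5222)·(-3) = 1.5667.
u_2 = v_2 − 1.5667·e_1 = (4.5455, -0.5455, -0.9091, -2.1818).
‖u_2‖ = 5.1522, so e_2 = (0.8822, -0.1059, -0.1764, -0.4235).
Qᵀb = (-5.7446, 2.3291).
Back-substitute: x_2 = 2.3291/5.1522 = 0.4521.
x_1 = (-5.7446 − 1.5667·0.4521)/5.7446 = -1.1233.

x = (-1.1233, 0.4521)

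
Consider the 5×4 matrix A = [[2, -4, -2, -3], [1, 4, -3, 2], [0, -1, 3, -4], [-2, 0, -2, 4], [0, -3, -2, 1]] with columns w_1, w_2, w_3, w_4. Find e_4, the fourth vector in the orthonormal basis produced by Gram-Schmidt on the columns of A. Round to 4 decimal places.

e_4 = (-0.3028, -0.3404, -0.7290, -0.4730, 0.1929)

w_1 = (2, 1, 0, -2, 0); ‖w_1‖ = 3.0000, so e_1 = (0.6667, 0.3333, 0.0000, -0.6667, 0.0000).
e_1·w_2 = 0.6667·(-4) + 0.3333·4 + 0.0000·(-1) + (-0.6667)·0 + 0.0000·(-3) = -1.3333.
u_2 = w_2 + 1.3333·e_1 = (-3.1111, 4.4444, -1.0000, -0.8889, -3.0000).
‖u_2‖ = 6.3421, so e_2 = (-0.4905, 0.7008, -0.1577, -0.1402, -0.4730).
e_1·w_3 = 0.6667·(-2) + 0.3333·(-3) + 0.0000·3 + (-0.6667)·(-2) + 0.0000·(-2) = -1.0000; e_2·w_3 = (-0.4905)·(-2) + 0.7008·(-3) + (-0.1577)·3 + (-0.1402)·(-2) + (-0.4730)·(-2) = -0.3679.
u_3 = w_3 + 1.0000·e_1 + 0.3679·e_2 = (-1.5138, -2.4088, 2.9420, -2.7182, -2.1740).
‖u_3‖ = 5.3726, so e_3 = (-0.2818, -0.4484, 0.5476, -0.5059, -0.4047).
e_1·w_4 = 0.6667·(-3) + 0.3333·2 + 0.0000·(-4) + (-0.6667)·4 + 0.0000·1 = -4.0000; e_2·w_4 = (-0.4905)·(-3) + 0.7008·2 + (-0.1577)·(-4) + (-0.1402)·4 + (-0.4730)·1 = 2.4703; e_3·w_4 = (-0.2818)·(-3) + (-0.4484)·2 + 0.5476·(-4) + (-0.5059)·4 + (-0.4047)·1 = -4.6702.
u_4 = w_4 + 4.0000·e_1 − 2.4703·e_2 + 4.6702·e_3 = (-0.4375, -0.4917, -1.0531, -0.6833, 0.2787).
‖u_4‖ = 1.4446, so e_4 = (-0.3028, -0.3404, -0.7290, -0.4730, 0.1929).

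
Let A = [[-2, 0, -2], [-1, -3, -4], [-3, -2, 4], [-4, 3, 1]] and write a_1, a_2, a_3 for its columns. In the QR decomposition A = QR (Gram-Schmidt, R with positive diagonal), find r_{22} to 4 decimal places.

q_1 = a_1/‖a_1‖ = (-2, -1, -3, -4)/5.4772 = (-0.3651, -0.1826, -0.5477, -0.7303).
r_{12} = q_1·a_2 = -0.5477.
u_2 = a_2 + 0.5477·q_1 = (-0.2000, -3.1000, -2.3000, 2.6000).
r_{22} = ‖u_2‖ = 4.6583.

r_{22} = 4.6583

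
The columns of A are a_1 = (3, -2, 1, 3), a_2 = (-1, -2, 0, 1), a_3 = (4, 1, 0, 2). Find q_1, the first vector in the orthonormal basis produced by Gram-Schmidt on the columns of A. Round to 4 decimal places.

q_1 = a_1/‖a_1‖ = (3, -2, 1, 3)/4.7958 = (0.6255, -0.4170, 0.2085, 0.6255).

q_1 = (0.6255, -0.4170, 0.2085, 0.6255)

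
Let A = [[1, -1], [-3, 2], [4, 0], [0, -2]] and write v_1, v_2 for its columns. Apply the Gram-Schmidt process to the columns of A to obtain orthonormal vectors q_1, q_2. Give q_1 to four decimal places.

q_1 = (0.1961, -0.5883, 0.7845, 0.0000)

v_1 = (1, -3, 4, 0); ‖v_1‖ = 5.0990, so q_1 = (0.1961, -0.5883, 0.7845, 0.0000).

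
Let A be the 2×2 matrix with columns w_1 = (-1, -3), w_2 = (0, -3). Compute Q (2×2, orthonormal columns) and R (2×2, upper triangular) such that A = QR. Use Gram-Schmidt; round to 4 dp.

w_1 = (-1, -3); ‖w_1‖ = 3.1623, so e_1 = (-0.3162, -0.9487).
e_1·w_2 = (-0.3162)·0 + (-0.9487)·(-3) = 2.8460.
u_2 = w_2 − 2.8460·e_1 = (0.9000, -0.3000).
‖u_2‖ = 0.9487, so e_2 = (0.9487, -0.3162).

Q = [[-0.3162, 0.9487], [-0.9487, -0.3162]], R = [[3.1623, 2.8460], [0.0000, 0.9487]]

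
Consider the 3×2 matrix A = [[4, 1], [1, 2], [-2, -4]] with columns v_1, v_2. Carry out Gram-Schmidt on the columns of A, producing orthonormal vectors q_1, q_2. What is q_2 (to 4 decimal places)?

v_1 = (4, 1, -2); ‖v_1‖ = 4.5826, so q_1 = (0.8729, 0.2182, -0.4364).
q_1·v_2 = 0.8729·1 + 0.2182·2 + (-0.4364)·(-4) = 3.0551.
u_2 = v_2 − 3.0551·q_1 = (-1.6667, 1.3333, -2.6667).
‖u_2‖ = 3.4157, so q_2 = (-0.4880, 0.3904, -0.7807).

q_2 = (-0.4880, 0.3904, -0.7807)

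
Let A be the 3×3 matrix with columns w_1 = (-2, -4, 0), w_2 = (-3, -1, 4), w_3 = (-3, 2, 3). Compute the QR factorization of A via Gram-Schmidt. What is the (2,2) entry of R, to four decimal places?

r_{22} = 4.5826

w_1 = (-2, -4, 0); ‖w_1‖ = 4.4721, so q_1 = (-0.4472, -0.8944, 0.0000).
q_1·w_2 = (-0.4472)·(-3) + (-0.8944)·(-1) + 0.0000·4 = 2.2361.
u_2 = w_2 − 2.2361·q_1 = (-2.0000, 1.0000, 4.0000).
r_{22} = ‖u_2‖ = 4.5826.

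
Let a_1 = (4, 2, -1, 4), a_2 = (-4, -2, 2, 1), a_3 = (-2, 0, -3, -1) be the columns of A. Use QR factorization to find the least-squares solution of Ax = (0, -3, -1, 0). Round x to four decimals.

a_1 = (4, 2, -1, 4); ‖a_1‖ = 6.0828, so q_1 = (0.6576, 0.3288, -0.1644, 0.6576).
q_1·a_2 = 0.6576·(-4) + 0.3288·(-2) + (-0.1644)·2 + 0.6576·1 = -2.9592.
u_2 = a_2 + 2.9592·q_1 = (-2.0541, -1.0270, 1.5135, 2.9459).
‖u_2‖ = 4.0303, so q_2 = (-0.5097, -0.2548, 0.3755, 0.7310).
q_1·a_3 = 0.6576·(-2) + 0.3288·0 + (-0.1644)·(-3) + 0.6576·(-1) = -1.4796; q_2·a_3 = (-0.5097)·(-2) + (-0.2548)·0 + 0.3755·(-3) + 0.7310·(-1) = -0.8382.
u_3 = a_3 + 1.4796·q_1 + 0.8382·q_2 = (-1.4542, 0.2729, -2.9285, 0.5857).
‖u_3‖ = 3.3329, so q_3 = (-0.4363, 0.0819, -0.8787, 0.1757).
Qᵀb = (-0.8220, 0.3889, 0.6330).
Back-substitute: x_3 = 0.6330/3.3329 = 0.1899.
x_2 = (0.3889 + 0.8382·0.1899)/4.0303 = 0.1360.
x_1 = (-0.8220 + 2.9592·0.1360 + 1.4796·0.1899)/6.0828 = -0.0228.

x = (-0.0228, 0.1360, 0.1899)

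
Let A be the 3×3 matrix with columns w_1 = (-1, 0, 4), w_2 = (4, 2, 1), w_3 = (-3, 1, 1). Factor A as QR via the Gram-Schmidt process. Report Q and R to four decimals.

w_1 = (-1, 0, 4); ‖w_1‖ = 4.1231, so e_1 = (-0.2425, 0.0000, 0.9701).
e_1·w_2 = (-0.2425)·4 + 0.0000·2 + 0.9701·1 = 0.0000.
u_2 = w_2 + 0.0000·e_1 = (4.0000, 2.0000, 1.0000).
‖u_2‖ = 4.5826, so e_2 = (0.8729, 0.4364, 0.2182).
e_1·w_3 = (-0.2425)·(-3) + 0.0000·1 + 0.9701·1 = 1.6977; e_2·w_3 = 0.8729·(-3) + 0.4364·1 + 0.2182·1 = -1.9640.
u_3 = w_3 − 1.6977·e_1 + 1.9640·e_2 = (-0.8739, 1.8571, -0.2185).
‖u_3‖ = 2.0641, so e_3 = (-0.4234, 0.8997, -0.1059).

Q = [[-0.2425, 0.8729, -0.4234], [0.0000, 0.4364, 0.8997], [0.9701, 0.2182, -0.1059]], R = [[4.1231, 0.0000, 1.6977], [0.0000, 4.5826, -1.9640], [0.0000, 0.0000, 2.0641]]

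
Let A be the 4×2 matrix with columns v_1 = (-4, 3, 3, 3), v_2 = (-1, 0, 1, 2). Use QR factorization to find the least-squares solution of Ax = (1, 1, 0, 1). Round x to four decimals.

x = (-0.0112, 0.1910)

v_1 = (-4, 3, 3, 3); ‖v_1‖ = 6.5574, so e_1 = (-0.6100, 0.4575, 0.4575, 0.4575).
e_1·v_2 = (-0.6100)·(-1) + 0.4575·0 + 0.4575·1 + 0.4575·2 = 1.9825.
u_2 = v_2 − 1.9825·e_1 = (0.2093, -0.9070, 0.0930, 1.0930).
‖u_2‖ = 1.4387, so e_2 = (0.1455, -0.6304, 0.0647, 0.7597).
Qᵀb = (0.3050, 0.2748).
Back-substitute: x_2 = 0.2748/1.4387 = 0.1910.
x_1 = (0.3050 − 1.9825·0.1910)/6.5574 = -0.0112.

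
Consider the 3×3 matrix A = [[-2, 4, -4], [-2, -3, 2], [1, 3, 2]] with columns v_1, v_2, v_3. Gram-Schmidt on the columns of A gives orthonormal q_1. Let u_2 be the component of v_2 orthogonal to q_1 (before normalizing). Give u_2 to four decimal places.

u_2 = (4.2222, -2.7778, 2.8889)

v_1 = (-2, -2, 1); ‖v_1‖ = 3.0000, so q_1 = (-0.6667, -0.6667, 0.3333).
q_1·v_2 = (-0.6667)·4 + (-0.6667)·(-3) + 0.3333·3 = 0.3333.
u_2 = v_2 − 0.3333·q_1 = (4.2222, -2.7778, 2.8889).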